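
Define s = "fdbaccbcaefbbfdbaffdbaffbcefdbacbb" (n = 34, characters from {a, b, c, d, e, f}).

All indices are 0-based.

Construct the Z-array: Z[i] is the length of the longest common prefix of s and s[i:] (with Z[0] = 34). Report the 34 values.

[34, 0, 0, 0, 0, 0, 0, 0, 0, 0, 1, 0, 0, 4, 0, 0, 0, 1, 4, 0, 0, 0, 1, 1, 0, 0, 0, 5, 0, 0, 0, 0, 0, 0]

Z[0]=34
i=1: i≥r, start 0; Z[1]=0
i=2: i≥r, start 0; Z[2]=0
i=3: i≥r, start 0; Z[3]=0
i=4: i≥r, start 0; Z[4]=0
i=5: i≥r, start 0; Z[5]=0
i=6: i≥r, start 0; Z[6]=0
i=7: i≥r, start 0; Z[7]=0
i=8: i≥r, start 0; Z[8]=0
i=9: i≥r, start 0; Z[9]=0
i=10: i≥r, start 0; Z[10]=1 extend→box=[10,11)
i=11: i≥r, start 0; Z[11]=0
i=12: i≥r, start 0; Z[12]=0
i=13: i≥r, start 0; Z[13]=4 extend→box=[13,17)
i=14: min(r-i=3, Z[1]=0)=0; Z[14]=0
i=15: min(r-i=2, Z[2]=0)=0; Z[15]=0
i=16: min(r-i=1, Z[3]=0)=0; Z[16]=0
i=17: i≥r, start 0; Z[17]=1 extend→box=[17,18)
i=18: i≥r, start 0; Z[18]=4 extend→box=[18,22)
i=19: min(r-i=3, Z[1]=0)=0; Z[19]=0
i=20: min(r-i=2, Z[2]=0)=0; Z[20]=0
i=21: min(r-i=1, Z[3]=0)=0; Z[21]=0
i=22: i≥r, start 0; Z[22]=1 extend→box=[22,23)
i=23: i≥r, start 0; Z[23]=1 extend→box=[23,24)
i=24: i≥r, start 0; Z[24]=0
i=25: i≥r, start 0; Z[25]=0
i=26: i≥r, start 0; Z[26]=0
i=27: i≥r, start 0; Z[27]=5 extend→box=[27,32)
i=28: min(r-i=4, Z[1]=0)=0; Z[28]=0
i=29: min(r-i=3, Z[2]=0)=0; Z[29]=0
i=30: min(r-i=2, Z[3]=0)=0; Z[30]=0
i=31: min(r-i=1, Z[4]=0)=0; Z[31]=0
i=32: i≥r, start 0; Z[32]=0
i=33: i≥r, start 0; Z[33]=0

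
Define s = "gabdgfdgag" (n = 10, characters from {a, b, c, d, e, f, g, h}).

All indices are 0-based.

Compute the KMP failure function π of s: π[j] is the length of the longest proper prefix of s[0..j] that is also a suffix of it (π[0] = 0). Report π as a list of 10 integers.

[0, 0, 0, 0, 1, 0, 0, 1, 2, 1]

π[0] = 0
j=1 s[j]='a': π[1]=0 (border '')
j=2 s[j]='b': π[2]=0 (border '')
j=3 s[j]='d': π[3]=0 (border '')
j=4 s[j]='g': π[4]=1 (border 'g')
j=5 s[j]='f': k: 1→0; π[5]=0 (border '')
j=6 s[j]='d': π[6]=0 (border '')
j=7 s[j]='g': π[7]=1 (border 'g')
j=8 s[j]='a': π[8]=2 (border 'ga')
j=9 s[j]='g': k: 2→0; π[9]=1 (border 'g')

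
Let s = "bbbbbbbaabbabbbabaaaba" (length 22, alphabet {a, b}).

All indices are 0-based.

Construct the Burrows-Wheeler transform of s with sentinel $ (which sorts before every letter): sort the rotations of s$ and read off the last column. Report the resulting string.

rank  rotation                 last
    0  $bbbbbbbaabbabbbabaaaba  a
    1  a$bbbbbbbaabbabbbabaaab  b
    2  aaaba$bbbbbbbaabbabbbab  b
    3  aaba$bbbbbbbaabbabbbaba  a
    4  aabbabbbabaaaba$bbbbbbb  b
    5  aba$bbbbbbbaabbabbbabaa  a
    6  abaaaba$bbbbbbbaabbabbb  b
    7  abbabbbabaaaba$bbbbbbba  a
    8  abbbabaaaba$bbbbbbbaabb  b
    9  ba$bbbbbbbaabbabbbabaaa  a
   10  baaaba$bbbbbbbaabbabbba  a
   11  baabbabbbabaaaba$bbbbbb  b
   12  babaaaba$bbbbbbbaabbabb  b
   13  babbbabaaaba$bbbbbbbaab  b
   14  bbaabbabbbabaaaba$bbbbb  b
   15  bbabaaaba$bbbbbbbaabbab  b
   16  bbabbbabaaaba$bbbbbbbaa  a
   17  bbbaabbabbbabaaaba$bbbb  b
   18  bbbabaaaba$bbbbbbbaabba  a
   19  bbbbaabbabbbabaaaba$bbb  b
   20  bbbbbaabbabbbabaaaba$bb  b
   21  bbbbbbaabbabbbabaaaba$b  b
   22  bbbbbbbaabbabbbabaaaba$  $

abbabababaabbbbbababbb$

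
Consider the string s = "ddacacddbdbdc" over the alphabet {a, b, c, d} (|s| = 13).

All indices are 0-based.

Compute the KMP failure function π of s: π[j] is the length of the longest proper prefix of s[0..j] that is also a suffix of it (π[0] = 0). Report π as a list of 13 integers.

π[0] = 0
j=1 s[j]='d': π[1]=1 (border 'd')
j=2 s[j]='a': k: 1→0; π[2]=0 (border '')
j=3 s[j]='c': π[3]=0 (border '')
j=4 s[j]='a': π[4]=0 (border '')
j=5 s[j]='c': π[5]=0 (border '')
j=6 s[j]='d': π[6]=1 (border 'd')
j=7 s[j]='d': π[7]=2 (border 'dd')
j=8 s[j]='b': k: 2→1→0; π[8]=0 (border '')
j=9 s[j]='d': π[9]=1 (border 'd')
j=10 s[j]='b': k: 1→0; π[10]=0 (border '')
j=11 s[j]='d': π[11]=1 (border 'd')
j=12 s[j]='c': k: 1→0; π[12]=0 (border '')

[0, 1, 0, 0, 0, 0, 1, 2, 0, 1, 0, 1, 0]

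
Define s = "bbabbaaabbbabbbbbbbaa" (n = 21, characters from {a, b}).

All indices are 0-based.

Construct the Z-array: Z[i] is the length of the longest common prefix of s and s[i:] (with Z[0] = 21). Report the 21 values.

[21, 1, 0, 3, 1, 0, 0, 0, 2, 5, 1, 0, 2, 2, 2, 2, 2, 3, 1, 0, 0]

Z[0]=21
i=1: fresh scan; Z[1]=1 scan→box=[1,2)
i=2: fresh scan; Z[2]=0
i=3: fresh scan; Z[3]=3 scan→box=[3,6)
i=4: min(r-i=2, Z[1]=1)=1; Z[4]=1
i=5: min(r-i=1, Z[2]=0)=0; Z[5]=0
i=6: fresh scan; Z[6]=0
i=7: fresh scan; Z[7]=0
i=8: fresh scan; Z[8]=2 scan→box=[8,10)
i=9: min(r-i=1, Z[1]=1)=1; Z[9]=5 scan→box=[9,14)
i=10: min(r-i=4, Z[1]=1)=1; Z[10]=1
i=11: min(r-i=3, Z[2]=0)=0; Z[11]=0
i=12: min(r-i=2, Z[3]=3)=2; Z[12]=2
i=13: min(r-i=1, Z[4]=1)=1; Z[13]=2 scan→box=[13,15)
i=14: min(r-i=1, Z[1]=1)=1; Z[14]=2 scan→box=[14,16)
i=15: min(r-i=1, Z[1]=1)=1; Z[15]=2 scan→box=[15,17)
i=16: min(r-i=1, Z[1]=1)=1; Z[16]=2 scan→box=[16,18)
i=17: min(r-i=1, Z[1]=1)=1; Z[17]=3 scan→box=[17,20)
i=18: min(r-i=2, Z[1]=1)=1; Z[18]=1
i=19: min(r-i=1, Z[2]=0)=0; Z[19]=0
i=20: fresh scan; Z[20]=0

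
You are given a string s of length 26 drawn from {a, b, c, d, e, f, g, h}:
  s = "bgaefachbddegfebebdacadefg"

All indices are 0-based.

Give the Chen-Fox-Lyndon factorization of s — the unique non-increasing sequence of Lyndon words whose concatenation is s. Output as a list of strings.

["bg", "aef", "achbddegfebebd", "acadefg"]

emit factor 1: 'bg' (i=0, period=2)
emit factor 2: 'aef' (i=2, period=3)
emit factor 3: 'achbddegfebebd' (i=5, period=14)
emit factor 4: 'acadefg' (i=19, period=7)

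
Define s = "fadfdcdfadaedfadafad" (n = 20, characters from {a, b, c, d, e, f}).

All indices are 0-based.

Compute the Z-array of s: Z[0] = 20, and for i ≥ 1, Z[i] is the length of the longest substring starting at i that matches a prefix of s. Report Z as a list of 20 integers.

Z[0]=20
i=1: i≥r, start 0; Z[1]=0
i=2: i≥r, start 0; Z[2]=0
i=3: i≥r, start 0; Z[3]=1 extend→box=[3,4)
i=4: i≥r, start 0; Z[4]=0
i=5: i≥r, start 0; Z[5]=0
i=6: i≥r, start 0; Z[6]=0
i=7: i≥r, start 0; Z[7]=3 extend→box=[7,10)
i=8: min(r-i=2, Z[1]=0)=0; Z[8]=0
i=9: min(r-i=1, Z[2]=0)=0; Z[9]=0
i=10: i≥r, start 0; Z[10]=0
i=11: i≥r, start 0; Z[11]=0
i=12: i≥r, start 0; Z[12]=0
i=13: i≥r, start 0; Z[13]=3 extend→box=[13,16)
i=14: min(r-i=2, Z[1]=0)=0; Z[14]=0
i=15: min(r-i=1, Z[2]=0)=0; Z[15]=0
i=16: i≥r, start 0; Z[16]=0
i=17: i≥r, start 0; Z[17]=3 extend→box=[17,20)
i=18: min(r-i=2, Z[1]=0)=0; Z[18]=0
i=19: min(r-i=1, Z[2]=0)=0; Z[19]=0

[20, 0, 0, 1, 0, 0, 0, 3, 0, 0, 0, 0, 0, 3, 0, 0, 0, 3, 0, 0]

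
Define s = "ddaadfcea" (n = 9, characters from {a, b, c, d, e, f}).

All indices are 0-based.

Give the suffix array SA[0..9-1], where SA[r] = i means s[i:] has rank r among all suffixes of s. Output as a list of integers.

rank→(start, suffix):
  0 → (8, 'a')
  1 → (2, 'aadfcea')
  2 → (3, 'adfcea')
  3 → (6, 'cea')
  4 → (1, 'daadfcea')
  5 → (0, 'ddaadfcea')
  6 → (4, 'dfcea')
  7 → (7, 'ea')
  8 → (5, 'fcea')

[8, 2, 3, 6, 1, 0, 4, 7, 5]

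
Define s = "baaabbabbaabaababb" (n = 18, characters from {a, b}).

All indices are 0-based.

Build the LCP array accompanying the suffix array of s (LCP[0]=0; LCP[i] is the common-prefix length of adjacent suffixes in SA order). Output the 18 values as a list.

sorted suffixes:
  #0 SA[0]=1  'aaabbabbaabaababb'
  #1 SA[1]=9  'aabaababb'
  #2 SA[2]=12  'aababb'
  #3 SA[3]=2  'aabbabbaabaababb'
  #4 SA[4]=10  'abaababb'
  #5 SA[5]=13  'ababb'
  #6 SA[6]=15  'abb'
  #7 SA[7]=6  'abbaabaababb'
  #8 SA[8]=3  'abbabbaabaababb'
  #9 SA[9]=17  'b'
  #10 SA[10]=0  'baaabbabbaabaababb'
  #11 SA[11]=8  'baabaababb'
  #12 SA[12]=11  'baababb'
  #13 SA[13]=14  'babb'
  #14 SA[14]=5  'babbaabaababb'
  #15 SA[15]=16  'bb'
  #16 SA[16]=7  'bbaabaababb'
  #17 SA[17]=4  'bbabbaabaababb'

SA = [1, 9, 12, 2, 10, 13, 15, 6, 3, 17, 0, 8, 11, 14, 5, 16, 7, 4]
[i] adj suffixes → lcp
  [1] 1/9 → 2 ('aa')
  [2] 9/12 → 4 ('aaba')
  [3] 12/2 → 3 ('aab')
  [4] 2/10 → 1 ('a')
  [5] 10/13 → 3 ('aba')
  [6] 13/15 → 2 ('ab')
  [7] 15/6 → 3 ('abb')
  [8] 6/3 → 4 ('abba')
  [9] 3/17 → 0 ('')
  [10] 17/0 → 1 ('b')
  [11] 0/8 → 3 ('baa')
  [12] 8/11 → 5 ('baaba')
  [13] 11/14 → 2 ('ba')
  [14] 14/5 → 4 ('babb')
  [15] 5/16 → 1 ('b')
  [16] 16/7 → 2 ('bb')
  [17] 7/4 → 3 ('bba')

[0, 2, 4, 3, 1, 3, 2, 3, 4, 0, 1, 3, 5, 2, 4, 1, 2, 3]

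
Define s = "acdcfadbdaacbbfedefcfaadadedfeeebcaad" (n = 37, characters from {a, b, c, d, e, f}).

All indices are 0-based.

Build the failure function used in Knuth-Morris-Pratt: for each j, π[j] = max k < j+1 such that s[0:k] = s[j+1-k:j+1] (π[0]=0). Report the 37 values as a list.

π[0] = 0
j=1 s[j]='c': π[1]=0 (border '')
j=2 s[j]='d': π[2]=0 (border '')
j=3 s[j]='c': π[3]=0 (border '')
j=4 s[j]='f': π[4]=0 (border '')
j=5 s[j]='a': π[5]=1 (border 'a')
j=6 s[j]='d': k: 1→0; π[6]=0 (border '')
j=7 s[j]='b': π[7]=0 (border '')
j=8 s[j]='d': π[8]=0 (border '')
j=9 s[j]='a': π[9]=1 (border 'a')
j=10 s[j]='a': k: 1→0; π[10]=1 (border 'a')
j=11 s[j]='c': π[11]=2 (border 'ac')
j=12 s[j]='b': k: 2→0; π[12]=0 (border '')
j=13 s[j]='b': π[13]=0 (border '')
j=14 s[j]='f': π[14]=0 (border '')
j=15 s[j]='e': π[15]=0 (border '')
j=16 s[j]='d': π[16]=0 (border '')
j=17 s[j]='e': π[17]=0 (border '')
j=18 s[j]='f': π[18]=0 (border '')
j=19 s[j]='c': π[19]=0 (border '')
j=20 s[j]='f': π[20]=0 (border '')
j=21 s[j]='a': π[21]=1 (border 'a')
j=22 s[j]='a': k: 1→0; π[22]=1 (border 'a')
j=23 s[j]='d': k: 1→0; π[23]=0 (border '')
j=24 s[j]='a': π[24]=1 (border 'a')
j=25 s[j]='d': k: 1→0; π[25]=0 (border '')
j=26 s[j]='e': π[26]=0 (border '')
j=27 s[j]='d': π[27]=0 (border '')
j=28 s[j]='f': π[28]=0 (border '')
j=29 s[j]='e': π[29]=0 (border '')
j=30 s[j]='e': π[30]=0 (border '')
j=31 s[j]='e': π[31]=0 (border '')
j=32 s[j]='b': π[32]=0 (border '')
j=33 s[j]='c': π[33]=0 (border '')
j=34 s[j]='a': π[34]=1 (border 'a')
j=35 s[j]='a': k: 1→0; π[35]=1 (border 'a')
j=36 s[j]='d': k: 1→0; π[36]=0 (border '')

[0, 0, 0, 0, 0, 1, 0, 0, 0, 1, 1, 2, 0, 0, 0, 0, 0, 0, 0, 0, 0, 1, 1, 0, 1, 0, 0, 0, 0, 0, 0, 0, 0, 0, 1, 1, 0]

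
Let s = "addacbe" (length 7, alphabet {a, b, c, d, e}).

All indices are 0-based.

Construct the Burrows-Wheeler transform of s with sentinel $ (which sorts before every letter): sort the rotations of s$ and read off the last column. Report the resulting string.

ed$cadab

rank  rotation  last
    0  $addacbe  e
    1  acbe$add  d
    2  addacbe$  $
    3  be$addac  c
    4  cbe$adda  a
    5  dacbe$ad  d
    6  ddacbe$a  a
    7  e$addacb  b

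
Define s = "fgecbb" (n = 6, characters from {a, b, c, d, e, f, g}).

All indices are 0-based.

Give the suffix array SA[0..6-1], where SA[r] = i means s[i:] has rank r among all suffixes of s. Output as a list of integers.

[5, 4, 3, 2, 0, 1]

rank | idx | suffix
   0 |   5 | b
   1 |   4 | bb
   2 |   3 | cbb
   3 |   2 | ecbb
   4 |   0 | fgecbb
   5 |   1 | gecbb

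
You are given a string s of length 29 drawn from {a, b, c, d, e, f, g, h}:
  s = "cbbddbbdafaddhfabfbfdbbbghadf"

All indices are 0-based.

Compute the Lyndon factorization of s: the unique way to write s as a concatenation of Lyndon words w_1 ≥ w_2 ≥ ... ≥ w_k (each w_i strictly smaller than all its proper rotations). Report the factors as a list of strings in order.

["c", "bbdd", "bbd", "af", "addhf", "abfbfdbbbghadf"]

emit factor 1: 'c' (i=0, period=1)
emit factor 2: 'bbdd' (i=1, period=4)
emit factor 3: 'bbd' (i=5, period=3)
emit factor 4: 'af' (i=8, period=2)
emit factor 5: 'addhf' (i=10, period=5)
emit factor 6: 'abfbfdbbbghadf' (i=15, period=14)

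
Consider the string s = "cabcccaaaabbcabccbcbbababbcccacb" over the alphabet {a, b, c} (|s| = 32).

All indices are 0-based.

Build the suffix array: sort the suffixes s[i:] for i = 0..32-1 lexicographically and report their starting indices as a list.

[6, 7, 8, 21, 9, 23, 13, 1, 29, 31, 20, 22, 19, 10, 24, 11, 17, 14, 2, 25, 5, 12, 0, 28, 30, 18, 16, 4, 27, 15, 3, 26]

rank | idx | suffix
   0 |   6 | aaaabbcabccbcbbababbcccacb
   1 |   7 | aaabbcabccbcbbababbcccacb
   2 |   8 | aabbcabccbcbbababbcccacb
   3 |  21 | ababbcccacb
   4 |   9 | abbcabccbcbbababbcccacb
   5 |  23 | abbcccacb
   6 |  13 | abccbcbbababbcccacb
   7 |   1 | abcccaaaabbcabccbcbbababbcccacb
   8 |  29 | acb
   9 |  31 | b
  10 |  20 | bababbcccacb
  11 |  22 | babbcccacb
  12 |  19 | bbababbcccacb
  13 |  10 | bbcabccbcbbababbcccacb
  14 |  24 | bbcccacb
  15 |  11 | bcabccbcbbababbcccacb
  16 |  17 | bcbbababbcccacb
  17 |  14 | bccbcbbababbcccacb
  18 |   2 | bcccaaaabbcabccbcbbababbcccacb
  19 |  25 | bcccacb
  20 |   5 | caaaabbcabccbcbbababbcccacb
  21 |  12 | cabccbcbbababbcccacb
  22 |   0 | cabcccaaaabbcabccbcbbababbcccacb
  23 |  28 | cacb
  24 |  30 | cb
  25 |  18 | cbbababbcccacb
  26 |  16 | cbcbbababbcccacb
  27 |   4 | ccaaaabbcabccbcbbababbcccacb
  28 |  27 | ccacb
  29 |  15 | ccbcbbababbcccacb
  30 |   3 | cccaaaabbcabccbcbbababbcccacb
  31 |  26 | cccacb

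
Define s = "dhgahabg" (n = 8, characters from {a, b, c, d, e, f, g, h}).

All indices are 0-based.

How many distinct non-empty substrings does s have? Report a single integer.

sorted suffixes:
  #0 SA[0]=5  'abg'
  #1 SA[1]=3  'ahabg'
  #2 SA[2]=6  'bg'
  #3 SA[3]=0  'dhgahabg'
  #4 SA[4]=7  'g'
  #5 SA[5]=2  'gahabg'
  #6 SA[6]=4  'habg'
  #7 SA[7]=1  'hgahabg'

SA = [5, 3, 6, 0, 7, 2, 4, 1]
i: (SA[i-1],SA[i]) lcp shared
  1: (5,3) 1 'a'
  2: (3,6) 0 ''
  3: (6,0) 0 ''
  4: (0,7) 0 ''
  5: (7,2) 1 'g'
  6: (2,4) 0 ''
  7: (4,1) 1 'h'

n(n+1)/2 = 8·9/2 = 36
Σ LCP = 0 + 1 + 0 + 0 + 0 + 1 + 0 + 1 = 3
distinct = 36 − 3 = 33

33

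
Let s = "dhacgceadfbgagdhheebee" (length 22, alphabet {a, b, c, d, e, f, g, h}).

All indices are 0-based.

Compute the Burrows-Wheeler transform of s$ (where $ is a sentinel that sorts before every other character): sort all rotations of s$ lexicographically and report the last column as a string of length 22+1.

ehegefgaa$gecebhdbcadhd

rank  rotation                 last
    0  $dhacgceadfbgagdhheebee  e
    1  acgceadfbgagdhheebee$dh  h
    2  adfbgagdhheebee$dhacgce  e
    3  agdhheebee$dhacgceadfbg  g
    4  bee$dhacgceadfbgagdhhee  e
    5  bgagdhheebee$dhacgceadf  f
    6  ceadfbgagdhheebee$dhacg  g
    7  cgceadfbgagdhheebee$dha  a
    8  dfbgagdhheebee$dhacgcea  a
    9  dhacgceadfbgagdhheebee$  $
   10  dhheebee$dhacgceadfbgag  g
   11  e$dhacgceadfbgagdhheebe  e
   12  eadfbgagdhheebee$dhacgc  c
   13  ebee$dhacgceadfbgagdhhe  e
   14  ee$dhacgceadfbgagdhheeb  b
   15  eebee$dhacgceadfbgagdhh  h
   16  fbgagdhheebee$dhacgcead  d
   17  gagdhheebee$dhacgceadfb  b
   18  gceadfbgagdhheebee$dhac  c
   19  gdhheebee$dhacgceadfbga  a
   20  hacgceadfbgagdhheebee$d  d
   21  heebee$dhacgceadfbgagdh  h
   22  hheebee$dhacgceadfbgagd  d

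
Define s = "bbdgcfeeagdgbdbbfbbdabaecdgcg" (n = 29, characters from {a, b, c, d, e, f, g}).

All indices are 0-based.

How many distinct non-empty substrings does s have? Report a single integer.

rank | idx | suffix
   0 |  20 | abaecdgcg
   1 |  22 | aecdgcg
   2 |   8 | agdgbdbbfbbdabaecdgcg
   3 |  21 | baecdgcg
   4 |  17 | bbdabaecdgcg
   5 |   0 | bbdgcfeeagdgbdbbfbbdabaecdgcg
   6 |  14 | bbfbbdabaecdgcg
   7 |  18 | bdabaecdgcg
   8 |  12 | bdbbfbbdabaecdgcg
   9 |   1 | bdgcfeeagdgbdbbfbbdabaecdgcg
  10 |  15 | bfbbdabaecdgcg
  11 |  24 | cdgcg
  12 |   4 | cfeeagdgbdbbfbbdabaecdgcg
  13 |  27 | cg
  14 |  19 | dabaecdgcg
  15 |  13 | dbbfbbdabaecdgcg
  16 |  10 | dgbdbbfbbdabaecdgcg
  17 |   2 | dgcfeeagdgbdbbfbbdabaecdgcg
  18 |  25 | dgcg
  19 |   7 | eagdgbdbbfbbdabaecdgcg
  20 |  23 | ecdgcg
  21 |   6 | eeagdgbdbbfbbdabaecdgcg
  22 |  16 | fbbdabaecdgcg
  23 |   5 | feeagdgbdbbfbbdabaecdgcg
  24 |  28 | g
  25 |  11 | gbdbbfbbdabaecdgcg
  26 |   3 | gcfeeagdgbdbbfbbdabaecdgcg
  27 |  26 | gcg
  28 |   9 | gdgbdbbfbbdabaecdgcg

SA = [20, 22, 8, 21, 17, 0, 14, 18, 12, 1, 15, 24, 4, 27, 19, 13, 10, 2, 25, 7, 23, 6, 16, 5, 28, 11, 3, 26, 9]
i: (SA[i-1],SA[i]) lcp shared
  1: (20,22) 1 'a'
  2: (22,8) 1 'a'
  3: (8,21) 0 ''
  4: (21,17) 1 'b'
  5: (17,0) 3 'bbd'
  6: (0,14) 2 'bb'
  7: (14,18) 1 'b'
  8: (18,12) 2 'bd'
  9: (12,1) 2 'bd'
  10: (1,15) 1 'b'
  11: (15,24) 0 ''
  12: (24,4) 1 'c'
  13: (4,27) 1 'c'
  14: (27,19) 0 ''
  15: (19,13) 1 'd'
  16: (13,10) 1 'd'
  17: (10,2) 2 'dg'
  18: (2,25) 3 'dgc'
  19: (25,7) 0 ''
  20: (7,23) 1 'e'
  21: (23,6) 1 'e'
  22: (6,16) 0 ''
  23: (16,5) 1 'f'
  24: (5,28) 0 ''
  25: (28,11) 1 'g'
  26: (11,3) 1 'g'
  27: (3,26) 2 'gc'
  28: (26,9) 1 'g'

n(n+1)/2 = 29·30/2 = 435
Σ LCP = 0 + 1 + 1 + 0 + 1 + 3 + 2 + 1 + 2 + 2 + 1 + 0 + 1 + 1 + 0 + 1 + 1 + 2 + 3 + 0 + 1 + 1 + 0 + 1 + 0 + 1 + 1 + 2 + 1 = 31
distinct = 435 − 31 = 404

404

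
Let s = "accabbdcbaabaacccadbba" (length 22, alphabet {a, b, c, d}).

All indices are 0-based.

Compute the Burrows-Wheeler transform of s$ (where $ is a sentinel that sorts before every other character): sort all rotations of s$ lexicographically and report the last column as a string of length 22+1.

rank  rotation                 last
    0  $accabbdcbaabaacccadbba  a
    1  a$accabbdcbaabaacccadbb  b
    2  aabaacccadbba$accabbdcb  b
    3  aacccadbba$accabbdcbaab  b
    4  abaacccadbba$accabbdcba  a
    5  abbdcbaabaacccadbba$acc  c
    6  accabbdcbaabaacccadbba$  $
    7  acccadbba$accabbdcbaaba  a
    8  adbba$accabbdcbaabaaccc  c
    9  ba$accabbdcbaabaacccadb  b
   10  baabaacccadbba$accabbdc  c
   11  baacccadbba$accabbdcbaa  a
   12  bba$accabbdcbaabaacccad  d
   13  bbdcbaabaacccadbba$acca  a
   14  bdcbaabaacccadbba$accab  b
   15  cabbdcbaabaacccadbba$ac  c
   16  cadbba$accabbdcbaabaacc  c
   17  cbaabaacccadbba$accabbd  d
   18  ccabbdcbaabaacccadbba$a  a
   19  ccadbba$accabbdcbaabaac  c
   20  cccadbba$accabbdcbaabaa  a
   21  dbba$accabbdcbaabaaccca  a
   22  dcbaabaacccadbba$accabb  b

abbbac$acbcadabccdacaab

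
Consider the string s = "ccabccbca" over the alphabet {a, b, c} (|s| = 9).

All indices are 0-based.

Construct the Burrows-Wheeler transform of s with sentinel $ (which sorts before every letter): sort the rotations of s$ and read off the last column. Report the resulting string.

acccabcc$b

rank  rotation    last
    0  $ccabccbca  a
    1  a$ccabccbc  c
    2  abccbca$cc  c
    3  bca$ccabcc  c
    4  bccbca$cca  a
    5  ca$ccabccb  b
    6  cabccbca$c  c
    7  cbca$ccabc  c
    8  ccabccbca$  $
    9  ccbca$ccab  b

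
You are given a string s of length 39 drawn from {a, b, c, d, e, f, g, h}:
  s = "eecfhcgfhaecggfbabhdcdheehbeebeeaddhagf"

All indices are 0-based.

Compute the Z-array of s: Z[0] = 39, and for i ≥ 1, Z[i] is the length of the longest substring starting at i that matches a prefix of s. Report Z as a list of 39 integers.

Z[0]=39
i=1: outside box; Z[1]=1 grow→box=[1,2)
i=2: outside box; Z[2]=0
i=3: outside box; Z[3]=0
i=4: outside box; Z[4]=0
i=5: outside box; Z[5]=0
i=6: outside box; Z[6]=0
i=7: outside box; Z[7]=0
i=8: outside box; Z[8]=0
i=9: outside box; Z[9]=0
i=10: outside box; Z[10]=1 grow→box=[10,11)
i=11: outside box; Z[11]=0
i=12: outside box; Z[12]=0
i=13: outside box; Z[13]=0
i=14: outside box; Z[14]=0
i=15: outside box; Z[15]=0
i=16: outside box; Z[16]=0
i=17: outside box; Z[17]=0
i=18: outside box; Z[18]=0
i=19: outside box; Z[19]=0
i=20: outside box; Z[20]=0
i=21: outside box; Z[21]=0
i=22: outside box; Z[22]=0
i=23: outside box; Z[23]=2 grow→box=[23,25)
i=24: min(r-i=1, Z[1]=1)=1; Z[24]=1
i=25: outside box; Z[25]=0
i=26: outside box; Z[26]=0
i=27: outside box; Z[27]=2 grow→box=[27,29)
i=28: min(r-i=1, Z[1]=1)=1; Z[28]=1
i=29: outside box; Z[29]=0
i=30: outside box; Z[30]=2 grow→box=[30,32)
i=31: min(r-i=1, Z[1]=1)=1; Z[31]=1
i=32: outside box; Z[32]=0
i=33: outside box; Z[33]=0
i=34: outside box; Z[34]=0
i=35: outside box; Z[35]=0
i=36: outside box; Z[36]=0
i=37: outside box; Z[37]=0
i=38: outside box; Z[38]=0

[39, 1, 0, 0, 0, 0, 0, 0, 0, 0, 1, 0, 0, 0, 0, 0, 0, 0, 0, 0, 0, 0, 0, 2, 1, 0, 0, 2, 1, 0, 2, 1, 0, 0, 0, 0, 0, 0, 0]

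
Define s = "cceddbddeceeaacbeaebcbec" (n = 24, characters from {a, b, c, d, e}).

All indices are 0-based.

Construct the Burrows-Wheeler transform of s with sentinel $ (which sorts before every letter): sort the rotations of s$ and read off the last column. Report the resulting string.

ceaeedcceab$cedebdebabdcc

rank  rotation                   last
    0  $cceddbddeceeaacbeaebcbec  c
    1  aacbeaebcbec$cceddbddecee  e
    2  acbeaebcbec$cceddbddeceea  a
    3  aebcbec$cceddbddeceeaacbe  e
    4  bcbec$cceddbddeceeaacbeae  e
    5  bddeceeaacbeaebcbec$ccedd  d
    6  beaebcbec$cceddbddeceeaac  c
    7  bec$cceddbddeceeaacbeaebc  c
    8  c$cceddbddeceeaacbeaebcbe  e
    9  cbeaebcbec$cceddbddeceeaa  a
   10  cbec$cceddbddeceeaacbeaeb  b
   11  cceddbddeceeaacbeaebcbec$  $
   12  ceddbddeceeaacbeaebcbec$c  c
   13  ceeaacbeaebcbec$cceddbdde  e
   14  dbddeceeaacbeaebcbec$cced  d
   15  ddbddeceeaacbeaebcbec$cce  e
   16  ddeceeaacbeaebcbec$cceddb  b
   17  deceeaacbeaebcbec$cceddbd  d
   18  eaacbeaebcbec$cceddbddece  e
   19  eaebcbec$cceddbddeceeaacb  b
   20  ebcbec$cceddbddeceeaacbea  a
   21  ec$cceddbddeceeaacbeaebcb  b
   22  eceeaacbeaebcbec$cceddbdd  d
   23  eddbddeceeaacbeaebcbec$cc  c
   24  eeaacbeaebcbec$cceddbddec  c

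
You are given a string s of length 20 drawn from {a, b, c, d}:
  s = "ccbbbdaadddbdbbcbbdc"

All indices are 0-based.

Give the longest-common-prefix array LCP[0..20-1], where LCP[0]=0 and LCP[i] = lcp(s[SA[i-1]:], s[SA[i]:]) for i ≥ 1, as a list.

[0, 1, 0, 2, 2, 3, 1, 1, 2, 2, 0, 1, 3, 1, 0, 1, 2, 1, 1, 2]

sorted suffixes:
  #0 SA[0]=6  'aadddbdbbcbbdc'
  #1 SA[1]=7  'adddbdbbcbbdc'
  #2 SA[2]=2  'bbbdaadddbdbbcbbdc'
  #3 SA[3]=13  'bbcbbdc'
  #4 SA[4]=3  'bbdaadddbdbbcbbdc'
  #5 SA[5]=16  'bbdc'
  #6 SA[6]=14  'bcbbdc'
  #7 SA[7]=4  'bdaadddbdbbcbbdc'
  #8 SA[8]=11  'bdbbcbbdc'
  #9 SA[9]=17  'bdc'
  #10 SA[10]=19  'c'
  #11 SA[11]=1  'cbbbdaadddbdbbcbbdc'
  #12 SA[12]=15  'cbbdc'
  #13 SA[13]=0  'ccbbbdaadddbdbbcbbdc'
  #14 SA[14]=5  'daadddbdbbcbbdc'
  #15 SA[15]=12  'dbbcbbdc'
  #16 SA[16]=10  'dbdbbcbbdc'
  #17 SA[17]=18  'dc'
  #18 SA[18]=9  'ddbdbbcbbdc'
  #19 SA[19]=8  'dddbdbbcbbdc'

SA = [6, 7, 2, 13, 3, 16, 14, 4, 11, 17, 19, 1, 15, 0, 5, 12, 10, 18, 9, 8]
i: (SA[i-1],SA[i]) lcp shared
  1: (6,7) 1 'a'
  2: (7,2) 0 ''
  3: (2,13) 2 'bb'
  4: (13,3) 2 'bb'
  5: (3,16) 3 'bbd'
  6: (16,14) 1 'b'
  7: (14,4) 1 'b'
  8: (4,11) 2 'bd'
  9: (11,17) 2 'bd'
  10: (17,19) 0 ''
  11: (19,1) 1 'c'
  12: (1,15) 3 'cbb'
  13: (15,0) 1 'c'
  14: (0,5) 0 ''
  15: (5,12) 1 'd'
  16: (12,10) 2 'db'
  17: (10,18) 1 'd'
  18: (18,9) 1 'd'
  19: (9,8) 2 'dd'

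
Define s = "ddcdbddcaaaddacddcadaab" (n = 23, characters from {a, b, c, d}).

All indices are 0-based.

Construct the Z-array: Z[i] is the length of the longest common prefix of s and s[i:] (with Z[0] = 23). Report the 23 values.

Z[0]=23
i=1: i≥r, start 0; Z[1]=1 grow→box=[1,2)
i=2: i≥r, start 0; Z[2]=0
i=3: i≥r, start 0; Z[3]=1 grow→box=[3,4)
i=4: i≥r, start 0; Z[4]=0
i=5: i≥r, start 0; Z[5]=3 grow→box=[5,8)
i=6: min(r-i=2, Z[1]=1)=1; Z[6]=1
i=7: min(r-i=1, Z[2]=0)=0; Z[7]=0
i=8: i≥r, start 0; Z[8]=0
i=9: i≥r, start 0; Z[9]=0
i=10: i≥r, start 0; Z[10]=0
i=11: i≥r, start 0; Z[11]=2 grow→box=[11,13)
i=12: min(r-i=1, Z[1]=1)=1; Z[12]=1
i=13: i≥r, start 0; Z[13]=0
i=14: i≥r, start 0; Z[14]=0
i=15: i≥r, start 0; Z[15]=3 grow→box=[15,18)
i=16: min(r-i=2, Z[1]=1)=1; Z[16]=1
i=17: min(r-i=1, Z[2]=0)=0; Z[17]=0
i=18: i≥r, start 0; Z[18]=0
i=19: i≥r, start 0; Z[19]=1 grow→box=[19,20)
i=20: i≥r, start 0; Z[20]=0
i=21: i≥r, start 0; Z[21]=0
i=22: i≥r, start 0; Z[22]=0

[23, 1, 0, 1, 0, 3, 1, 0, 0, 0, 0, 2, 1, 0, 0, 3, 1, 0, 0, 1, 0, 0, 0]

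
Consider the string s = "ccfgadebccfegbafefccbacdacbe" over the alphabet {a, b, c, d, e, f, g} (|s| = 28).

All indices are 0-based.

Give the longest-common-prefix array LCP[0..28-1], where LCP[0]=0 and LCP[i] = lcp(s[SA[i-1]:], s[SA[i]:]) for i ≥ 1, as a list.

[0, 2, 1, 1, 0, 2, 1, 1, 0, 2, 1, 2, 3, 1, 1, 2, 0, 1, 0, 1, 1, 1, 0, 1, 2, 1, 0, 1]

rank→(start, suffix):
  0 → (24, 'acbe')
  1 → (21, 'acdacbe')
  2 → (4, 'adebccfegbafefccbacdacbe')
  3 → (14, 'afefccbacdacbe')
  4 → (20, 'bacdacbe')
  5 → (13, 'bafefccbacdacbe')
  6 → (7, 'bccfegbafefccbacdacbe')
  7 → (26, 'be')
  8 → (19, 'cbacdacbe')
  9 → (25, 'cbe')
  10 → (18, 'ccbacdacbe')
  11 → (8, 'ccfegbafefccbacdacbe')
  12 → (0, 'ccfgadebccfegbafefccbacdacbe')
  13 → (22, 'cdacbe')
  14 → (9, 'cfegbafefccbacdacbe')
  15 → (1, 'cfgadebccfegbafefccbacdacbe')
  16 → (23, 'dacbe')
  17 → (5, 'debccfegbafefccbacdacbe')
  18 → (27, 'e')
  19 → (6, 'ebccfegbafefccbacdacbe')
  20 → (16, 'efccbacdacbe')
  21 → (11, 'egbafefccbacdacbe')
  22 → (17, 'fccbacdacbe')
  23 → (15, 'fefccbacdacbe')
  24 → (10, 'fegbafefccbacdacbe')
  25 → (2, 'fgadebccfegbafefccbacdacbe')
  26 → (3, 'gadebccfegbafefccbacdacbe')
  27 → (12, 'gbafefccbacdacbe')

SA = [24, 21, 4, 14, 20, 13, 7, 26, 19, 25, 18, 8, 0, 22, 9, 1, 23, 5, 27, 6, 16, 11, 17, 15, 10, 2, 3, 12]
rank  pair      lcp
   1  s[24:],s[21:]  2  'ac'
   2  s[21:],s[4:]  1  'a'
   3  s[4:],s[14:]  1  'a'
   4  s[14:],s[20:]  0  ''
   5  s[20:],s[13:]  2  'ba'
   6  s[13:],s[7:]  1  'b'
   7  s[7:],s[26:]  1  'b'
   8  s[26:],s[19:]  0  ''
   9  s[19:],s[25:]  2  'cb'
  10  s[25:],s[18:]  1  'c'
  11  s[18:],s[8:]  2  'cc'
  12  s[8:],s[0:]  3  'ccf'
  13  s[0:],s[22:]  1  'c'
  14  s[22:],s[9:]  1  'c'
  15  s[9:],s[1:]  2  'cf'
  16  s[1:],s[23:]  0  ''
  17  s[23:],s[5:]  1  'd'
  18  s[5:],s[27:]  0  ''
  19  s[27:],s[6:]  1  'e'
  20  s[6:],s[16:]  1  'e'
  21  s[16:],s[11:]  1  'e'
  22  s[11:],s[17:]  0  ''
  23  s[17:],s[15:]  1  'f'
  24  s[15:],s[10:]  2  'fe'
  25  s[10:],s[2:]  1  'f'
  26  s[2:],s[3:]  0  ''
  27  s[3:],s[12:]  1  'g'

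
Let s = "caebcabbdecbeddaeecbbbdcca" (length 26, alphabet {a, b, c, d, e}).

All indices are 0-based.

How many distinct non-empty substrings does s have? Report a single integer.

rank | idx | suffix
   0 |  25 | a
   1 |   5 | abbdecbeddaeecbbbdcca
   2 |   1 | aebcabbdecbeddaeecbbbdcca
   3 |  15 | aeecbbbdcca
   4 |  19 | bbbdcca
   5 |  20 | bbdcca
   6 |   6 | bbdecbeddaeecbbbdcca
   7 |   3 | bcabbdecbeddaeecbbbdcca
   8 |  21 | bdcca
   9 |   7 | bdecbeddaeecbbbdcca
  10 |  11 | beddaeecbbbdcca
  11 |  24 | ca
  12 |   4 | cabbdecbeddaeecbbbdcca
  13 |   0 | caebcabbdecbeddaeecbbbdcca
  14 |  18 | cbbbdcca
  15 |  10 | cbeddaeecbbbdcca
  16 |  23 | cca
  17 |  14 | daeecbbbdcca
  18 |  22 | dcca
  19 |  13 | ddaeecbbbdcca
  20 |   8 | decbeddaeecbbbdcca
  21 |   2 | ebcabbdecbeddaeecbbbdcca
  22 |  17 | ecbbbdcca
  23 |   9 | ecbeddaeecbbbdcca
  24 |  12 | eddaeecbbbdcca
  25 |  16 | eecbbbdcca

SA = [25, 5, 1, 15, 19, 20, 6, 3, 21, 7, 11, 24, 4, 0, 18, 10, 23, 14, 22, 13, 8, 2, 17, 9, 12, 16]
rank  pair      lcp
   1  s[25:],s[5:]  1  'a'
   2  s[5:],s[1:]  1  'a'
   3  s[1:],s[15:]  2  'ae'
   4  s[15:],s[19:]  0  ''
   5  s[19:],s[20:]  2  'bb'
   6  s[20:],s[6:]  3  'bbd'
   7  s[6:],s[3:]  1  'b'
   8  s[3:],s[21:]  1  'b'
   9  s[21:],s[7:]  2  'bd'
  10  s[7:],s[11:]  1  'b'
  11  s[11:],s[24:]  0  ''
  12  s[24:],s[4:]  2  'ca'
  13  s[4:],s[0:]  2  'ca'
  14  s[0:],s[18:]  1  'c'
  15  s[18:],s[10:]  2  'cb'
  16  s[10:],s[23:]  1  'c'
  17  s[23:],s[14:]  0  ''
  18  s[14:],s[22:]  1  'd'
  19  s[22:],s[13:]  1  'd'
  20  s[13:],s[8:]  1  'd'
  21  s[8:],s[2:]  0  ''
  22  s[2:],s[17:]  1  'e'
  23  s[17:],s[9:]  3  'ecb'
  24  s[9:],s[12:]  1  'e'
  25  s[12:],s[16:]  1  'e'

n(n+1)/2 = 26·27/2 = 351
Σ LCP = 0 + 1 + 1 + 2 + 0 + 2 + 3 + 1 + 1 + 2 + 1 + 0 + 2 + 2 + 1 + 2 + 1 + 0 + 1 + 1 + 1 + 0 + 1 + 3 + 1 + 1 = 31
distinct = 351 − 31 = 320

320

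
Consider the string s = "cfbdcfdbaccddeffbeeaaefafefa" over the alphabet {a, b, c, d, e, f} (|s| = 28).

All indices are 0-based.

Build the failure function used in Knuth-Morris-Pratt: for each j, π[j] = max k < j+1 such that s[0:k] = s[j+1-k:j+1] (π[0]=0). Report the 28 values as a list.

π[0] = 0
j=1 s[j]='f': π[1]=0 (border '')
j=2 s[j]='b': π[2]=0 (border '')
j=3 s[j]='d': π[3]=0 (border '')
j=4 s[j]='c': π[4]=1 (border 'c')
j=5 s[j]='f': π[5]=2 (border 'cf')
j=6 s[j]='d': k: 2→0; π[6]=0 (border '')
j=7 s[j]='b': π[7]=0 (border '')
j=8 s[j]='a': π[8]=0 (border '')
j=9 s[j]='c': π[9]=1 (border 'c')
j=10 s[j]='c': k: 1→0; π[10]=1 (border 'c')
j=11 s[j]='d': k: 1→0; π[11]=0 (border '')
j=12 s[j]='d': π[12]=0 (border '')
j=13 s[j]='e': π[13]=0 (border '')
j=14 s[j]='f': π[14]=0 (border '')
j=15 s[j]='f': π[15]=0 (border '')
j=16 s[j]='b': π[16]=0 (border '')
j=17 s[j]='e': π[17]=0 (border '')
j=18 s[j]='e': π[18]=0 (border '')
j=19 s[j]='a': π[19]=0 (border '')
j=20 s[j]='a': π[20]=0 (border '')
j=21 s[j]='e': π[21]=0 (border '')
j=22 s[j]='f': π[22]=0 (border '')
j=23 s[j]='a': π[23]=0 (border '')
j=24 s[j]='f': π[24]=0 (border '')
j=25 s[j]='e': π[25]=0 (border '')
j=26 s[j]='f': π[26]=0 (border '')
j=27 s[j]='a': π[27]=0 (border '')

[0, 0, 0, 0, 1, 2, 0, 0, 0, 1, 1, 0, 0, 0, 0, 0, 0, 0, 0, 0, 0, 0, 0, 0, 0, 0, 0, 0]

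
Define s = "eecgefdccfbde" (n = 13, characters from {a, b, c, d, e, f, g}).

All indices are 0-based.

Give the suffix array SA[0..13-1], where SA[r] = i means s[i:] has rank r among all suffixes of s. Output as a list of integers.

[10, 7, 8, 2, 6, 11, 12, 1, 0, 4, 9, 5, 3]

rank | idx | suffix
   0 |  10 | bde
   1 |   7 | ccfbde
   2 |   8 | cfbde
   3 |   2 | cgefdccfbde
   4 |   6 | dccfbde
   5 |  11 | de
   6 |  12 | e
   7 |   1 | ecgefdccfbde
   8 |   0 | eecgefdccfbde
   9 |   4 | efdccfbde
  10 |   9 | fbde
  11 |   5 | fdccfbde
  12 |   3 | gefdccfbde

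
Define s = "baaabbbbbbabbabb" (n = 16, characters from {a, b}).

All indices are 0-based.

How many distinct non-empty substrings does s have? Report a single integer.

98

rank→(start, suffix):
  0 → (1, 'aaabbbbbbabbabb')
  1 → (2, 'aabbbbbbabbabb')
  2 → (13, 'abb')
  3 → (10, 'abbabb')
  4 → (3, 'abbbbbbabbabb')
  5 → (15, 'b')
  6 → (0, 'baaabbbbbbabbabb')
  7 → (12, 'babb')
  8 → (9, 'babbabb')
  9 → (14, 'bb')
  10 → (11, 'bbabb')
  11 → (8, 'bbabbabb')
  12 → (7, 'bbbabbabb')
  13 → (6, 'bbbbabbabb')
  14 → (5, 'bbbbbabbabb')
  15 → (4, 'bbbbbbabbabb')

SA = [1, 2, 13, 10, 3, 15, 0, 12, 9, 14, 11, 8, 7, 6, 5, 4]
i: (SA[i-1],SA[i]) lcp shared
  1: (1,2) 2 'aa'
  2: (2,13) 1 'a'
  3: (13,10) 3 'abb'
  4: (10,3) 3 'abb'
  5: (3,15) 0 ''
  6: (15,0) 1 'b'
  7: (0,12) 2 'ba'
  8: (12,9) 4 'babb'
  9: (9,14) 1 'b'
  10: (14,11) 2 'bb'
  11: (11,8) 5 'bbabb'
  12: (8,7) 2 'bb'
  13: (7,6) 3 'bbb'
  14: (6,5) 4 'bbbb'
  15: (5,4) 5 'bbbbb'

n(n+1)/2 = 16·17/2 = 136
Σ LCP = 0 + 2 + 1 + 3 + 3 + 0 + 1 + 2 + 4 + 1 + 2 + 5 + 2 + 3 + 4 + 5 = 38
distinct = 136 − 38 = 98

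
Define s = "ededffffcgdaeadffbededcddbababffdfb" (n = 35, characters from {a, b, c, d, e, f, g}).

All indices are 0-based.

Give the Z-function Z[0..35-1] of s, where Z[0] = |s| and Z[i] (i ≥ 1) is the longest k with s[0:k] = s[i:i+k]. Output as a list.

[35, 0, 2, 0, 0, 0, 0, 0, 0, 0, 0, 0, 1, 0, 0, 0, 0, 0, 4, 0, 2, 0, 0, 0, 0, 0, 0, 0, 0, 0, 0, 0, 0, 0, 0]

Z[0]=35
i=1: i≥r, start 0; Z[1]=0
i=2: i≥r, start 0; Z[2]=2 scan→box=[2,4)
i=3: min(r-i=1, Z[1]=0)=0; Z[3]=0
i=4: i≥r, start 0; Z[4]=0
i=5: i≥r, start 0; Z[5]=0
i=6: i≥r, start 0; Z[6]=0
i=7: i≥r, start 0; Z[7]=0
i=8: i≥r, start 0; Z[8]=0
i=9: i≥r, start 0; Z[9]=0
i=10: i≥r, start 0; Z[10]=0
i=11: i≥r, start 0; Z[11]=0
i=12: i≥r, start 0; Z[12]=1 scan→box=[12,13)
i=13: i≥r, start 0; Z[13]=0
i=14: i≥r, start 0; Z[14]=0
i=15: i≥r, start 0; Z[15]=0
i=16: i≥r, start 0; Z[16]=0
i=17: i≥r, start 0; Z[17]=0
i=18: i≥r, start 0; Z[18]=4 scan→box=[18,22)
i=19: min(r-i=3, Z[1]=0)=0; Z[19]=0
i=20: min(r-i=2, Z[2]=2)=2; Z[20]=2
i=21: min(r-i=1, Z[3]=0)=0; Z[21]=0
i=22: i≥r, start 0; Z[22]=0
i=23: i≥r, start 0; Z[23]=0
i=24: i≥r, start 0; Z[24]=0
i=25: i≥r, start 0; Z[25]=0
i=26: i≥r, start 0; Z[26]=0
i=27: i≥r, start 0; Z[27]=0
i=28: i≥r, start 0; Z[28]=0
i=29: i≥r, start 0; Z[29]=0
i=30: i≥r, start 0; Z[30]=0
i=31: i≥r, start 0; Z[31]=0
i=32: i≥r, start 0; Z[32]=0
i=33: i≥r, start 0; Z[33]=0
i=34: i≥r, start 0; Z[34]=0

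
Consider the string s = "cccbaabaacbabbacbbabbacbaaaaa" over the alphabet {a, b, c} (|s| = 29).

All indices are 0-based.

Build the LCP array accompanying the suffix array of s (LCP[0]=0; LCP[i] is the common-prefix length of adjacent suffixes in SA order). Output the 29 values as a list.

[0, 1, 2, 3, 4, 2, 2, 1, 2, 6, 1, 4, 3, 0, 3, 3, 2, 7, 2, 4, 1, 3, 5, 0, 4, 3, 2, 1, 2]

rank→(start, suffix):
  0 → (28, 'a')
  1 → (27, 'aa')
  2 → (26, 'aaa')
  3 → (25, 'aaaa')
  4 → (24, 'aaaaa')
  5 → (4, 'aabaacbabbacbbabbacbaaaaa')
  6 → (7, 'aacbabbacbbabbacbaaaaa')
  7 → (5, 'abaacbabbacbbabbacbaaaaa')
  8 → (18, 'abbacbaaaaa')
  9 → (11, 'abbacbbabbacbaaaaa')
  10 → (21, 'acbaaaaa')
  11 → (8, 'acbabbacbbabbacbaaaaa')
  12 → (14, 'acbbabbacbaaaaa')
  13 → (23, 'baaaaa')
  14 → (3, 'baabaacbabbacbbabbacbaaaaa')
  15 → (6, 'baacbabbacbbabbacbaaaaa')
  16 → (17, 'babbacbaaaaa')
  17 → (10, 'babbacbbabbacbaaaaa')
  18 → (20, 'bacbaaaaa')
  19 → (13, 'bacbbabbacbaaaaa')
  20 → (16, 'bbabbacbaaaaa')
  21 → (19, 'bbacbaaaaa')
  22 → (12, 'bbacbbabbacbaaaaa')
  23 → (22, 'cbaaaaa')
  24 → (2, 'cbaabaacbabbacbbabbacbaaaaa')
  25 → (9, 'cbabbacbbabbacbaaaaa')
  26 → (15, 'cbbabbacbaaaaa')
  27 → (1, 'ccbaabaacbabbacbbabbacbaaaaa')
  28 → (0, 'cccbaabaacbabbacbbabbacbaaaaa')

SA = [28, 27, 26, 25, 24, 4, 7, 5, 18, 11, 21, 8, 14, 23, 3, 6, 17, 10, 20, 13, 16, 19, 12, 22, 2, 9, 15, 1, 0]
i: (SA[i-1],SA[i]) lcp shared
  1: (28,27) 1 'a'
  2: (27,26) 2 'aa'
  3: (26,25) 3 'aaa'
  4: (25,24) 4 'aaaa'
  5: (24,4) 2 'aa'
  6: (4,7) 2 'aa'
  7: (7,5) 1 'a'
  8: (5,18) 2 'ab'
  9: (18,11) 6 'abbacb'
  10: (11,21) 1 'a'
  11: (21,8) 4 'acba'
  12: (8,14) 3 'acb'
  13: (14,23) 0 ''
  14: (23,3) 3 'baa'
  15: (3,6) 3 'baa'
  16: (6,17) 2 'ba'
  17: (17,10) 7 'babbacb'
  18: (10,20) 2 'ba'
  19: (20,13) 4 'bacb'
  20: (13,16) 1 'b'
  21: (16,19) 3 'bba'
  22: (19,12) 5 'bbacb'
  23: (12,22) 0 ''
  24: (22,2) 4 'cbaa'
  25: (2,9) 3 'cba'
  26: (9,15) 2 'cb'
  27: (15,1) 1 'c'
  28: (1,0) 2 'cc'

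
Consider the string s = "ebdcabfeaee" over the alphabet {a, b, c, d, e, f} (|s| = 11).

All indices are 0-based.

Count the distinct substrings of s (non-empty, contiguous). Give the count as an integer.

61

rank | idx | suffix
   0 |   4 | abfeaee
   1 |   8 | aee
   2 |   1 | bdcabfeaee
   3 |   5 | bfeaee
   4 |   3 | cabfeaee
   5 |   2 | dcabfeaee
   6 |  10 | e
   7 |   7 | eaee
   8 |   0 | ebdcabfeaee
   9 |   9 | ee
  10 |   6 | feaee

SA = [4, 8, 1, 5, 3, 2, 10, 7, 0, 9, 6]
rank  pair      lcp
   1  s[4:],s[8:]  1  'a'
   2  s[8:],s[1:]  0  ''
   3  s[1:],s[5:]  1  'b'
   4  s[5:],s[3:]  0  ''
   5  s[3:],s[2:]  0  ''
   6  s[2:],s[10:]  0  ''
   7  s[10:],s[7:]  1  'e'
   8  s[7:],s[0:]  1  'e'
   9  s[0:],s[9:]  1  'e'
  10  s[9:],s[6:]  0  ''

n(n+1)/2 = 11·12/2 = 66
Σ LCP = 0 + 1 + 0 + 1 + 0 + 0 + 0 + 1 + 1 + 1 + 0 = 5
distinct = 66 − 5 = 61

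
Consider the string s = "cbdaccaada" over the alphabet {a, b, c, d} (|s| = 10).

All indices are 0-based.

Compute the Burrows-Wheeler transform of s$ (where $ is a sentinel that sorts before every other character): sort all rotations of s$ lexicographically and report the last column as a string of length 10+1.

rank  rotation     last
    0  $cbdaccaada  a
    1  a$cbdaccaad  d
    2  aada$cbdacc  c
    3  accaada$cbd  d
    4  ada$cbdacca  a
    5  bdaccaada$c  c
    6  caada$cbdac  c
    7  cbdaccaada$  $
    8  ccaada$cbda  a
    9  da$cbdaccaa  a
   10  daccaada$cb  b

adcdacc$aab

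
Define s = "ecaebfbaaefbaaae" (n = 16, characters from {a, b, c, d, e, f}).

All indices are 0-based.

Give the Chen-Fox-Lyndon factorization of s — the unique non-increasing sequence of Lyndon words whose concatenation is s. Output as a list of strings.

emit factor 1: 'e' (i=0, period=1)
emit factor 2: 'c' (i=1, period=1)
emit factor 3: 'aebfb' (i=2, period=5)
emit factor 4: 'aaefb' (i=7, period=5)
emit factor 5: 'aaae' (i=12, period=4)

["e", "c", "aebfb", "aaefb", "aaae"]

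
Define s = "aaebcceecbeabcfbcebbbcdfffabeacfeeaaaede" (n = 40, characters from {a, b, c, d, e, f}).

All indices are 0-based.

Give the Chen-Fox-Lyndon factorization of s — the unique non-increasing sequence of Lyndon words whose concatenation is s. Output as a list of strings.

emit factor 1: 'aaebcceecbeabcfbcebbbcdfffabeacfee' (i=0, period=34)
emit factor 2: 'aaaede' (i=34, period=6)

["aaebcceecbeabcfbcebbbcdfffabeacfee", "aaaede"]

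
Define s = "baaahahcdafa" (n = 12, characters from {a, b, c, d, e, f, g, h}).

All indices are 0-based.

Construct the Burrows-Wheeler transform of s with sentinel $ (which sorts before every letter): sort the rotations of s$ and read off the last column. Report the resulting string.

afbadah$hcaaa

rank  rotation       last
    0  $baaahahcdafa  a
    1  a$baaahahcdaf  f
    2  aaahahcdafa$b  b
    3  aahahcdafa$ba  a
    4  afa$baaahahcd  d
    5  ahahcdafa$baa  a
    6  ahcdafa$baaah  h
    7  baaahahcdafa$  $
    8  cdafa$baaahah  h
    9  dafa$baaahahc  c
   10  fa$baaahahcda  a
   11  hahcdafa$baaa  a
   12  hcdafa$baaaha  a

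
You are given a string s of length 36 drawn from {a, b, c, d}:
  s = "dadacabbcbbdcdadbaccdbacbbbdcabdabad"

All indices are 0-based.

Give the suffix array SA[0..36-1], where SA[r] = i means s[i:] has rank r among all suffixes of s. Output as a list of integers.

rank | idx | suffix
   0 |  32 | abad
   1 |   5 | abbcbbdcdadbaccdbacbbbdcabdabad
   2 |  29 | abdabad
   3 |   3 | acabbcbbdcdadbaccdbacbbbdcabdabad
   4 |  22 | acbbbdcabdabad
   5 |  17 | accdbacbbbdcabdabad
   6 |  34 | ad
   7 |   1 | adacabbcbbdcdadbaccdbacbbbdcabdabad
   8 |  14 | adbaccdbacbbbdcabdabad
   9 |  21 | bacbbbdcabdabad
  10 |  16 | baccdbacbbbdcabdabad
  11 |  33 | bad
  12 |  24 | bbbdcabdabad
  13 |   6 | bbcbbdcdadbaccdbacbbbdcabdabad
  14 |  25 | bbdcabdabad
  15 |   9 | bbdcdadbaccdbacbbbdcabdabad
  16 |   7 | bcbbdcdadbaccdbacbbbdcabdabad
  17 |  30 | bdabad
  18 |  26 | bdcabdabad
  19 |  10 | bdcdadbaccdbacbbbdcabdabad
  20 |   4 | cabbcbbdcdadbaccdbacbbbdcabdabad
  21 |  28 | cabdabad
  22 |  23 | cbbbdcabdabad
  23 |   8 | cbbdcdadbaccdbacbbbdcabdabad
  24 |  18 | ccdbacbbbdcabdabad
  25 |  12 | cdadbaccdbacbbbdcabdabad
  26 |  19 | cdbacbbbdcabdabad
  27 |  35 | d
  28 |  31 | dabad
  29 |   2 | dacabbcbbdcdadbaccdbacbbbdcabdabad
  30 |   0 | dadacabbcbbdcdadbaccdbacbbbdcabdabad
  31 |  13 | dadbaccdbacbbbdcabdabad
  32 |  20 | dbacbbbdcabdabad
  33 |  15 | dbaccdbacbbbdcabdabad
  34 |  27 | dcabdabad
  35 |  11 | dcdadbaccdbacbbbdcabdabad

[32, 5, 29, 3, 22, 17, 34, 1, 14, 21, 16, 33, 24, 6, 25, 9, 7, 30, 26, 10, 4, 28, 23, 8, 18, 12, 19, 35, 31, 2, 0, 13, 20, 15, 27, 11]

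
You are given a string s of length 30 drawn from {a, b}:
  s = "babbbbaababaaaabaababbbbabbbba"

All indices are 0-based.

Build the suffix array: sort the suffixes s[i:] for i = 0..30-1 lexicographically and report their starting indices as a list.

rank→(start, suffix):
  0 → (29, 'a')
  1 → (11, 'aaaabaababbbbabbbba')
  2 → (12, 'aaabaababbbbabbbba')
  3 → (13, 'aabaababbbbabbbba')
  4 → (6, 'aababaaaabaababbbbabbbba')
  5 → (16, 'aababbbbabbbba')
  6 → (9, 'abaaaabaababbbbabbbba')
  7 → (14, 'abaababbbbabbbba')
  8 → (7, 'ababaaaabaababbbbabbbba')
  9 → (17, 'ababbbbabbbba')
  10 → (24, 'abbbba')
  11 → (1, 'abbbbaababaaaabaababbbbabbbba')
  12 → (19, 'abbbbabbbba')
  13 → (28, 'ba')
  14 → (10, 'baaaabaababbbbabbbba')
  15 → (5, 'baababaaaabaababbbbabbbba')
  16 → (15, 'baababbbbabbbba')
  17 → (8, 'babaaaabaababbbbabbbba')
  18 → (23, 'babbbba')
  19 → (0, 'babbbbaababaaaabaababbbbabbbba')
  20 → (18, 'babbbbabbbba')
  21 → (27, 'bba')
  22 → (4, 'bbaababaaaabaababbbbabbbba')
  23 → (22, 'bbabbbba')
  24 → (26, 'bbba')
  25 → (3, 'bbbaababaaaabaababbbbabbbba')
  26 → (21, 'bbbabbbba')
  27 → (25, 'bbbba')
  28 → (2, 'bbbbaababaaaabaababbbbabbbba')
  29 → (20, 'bbbbabbbba')

[29, 11, 12, 13, 6, 16, 9, 14, 7, 17, 24, 1, 19, 28, 10, 5, 15, 8, 23, 0, 18, 27, 4, 22, 26, 3, 21, 25, 2, 20]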